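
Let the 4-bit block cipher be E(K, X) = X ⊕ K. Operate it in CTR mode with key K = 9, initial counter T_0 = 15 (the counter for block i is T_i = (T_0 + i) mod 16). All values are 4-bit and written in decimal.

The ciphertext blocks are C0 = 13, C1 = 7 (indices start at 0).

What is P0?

CTR decryption: S_i = E(K, T_i) where T_i is the counter for block i; P_i = C_i ⊕ S_i.
P0: T = 15, S = E(K, T) = 6; 13 ⊕ 6 = 11.

P0 = 11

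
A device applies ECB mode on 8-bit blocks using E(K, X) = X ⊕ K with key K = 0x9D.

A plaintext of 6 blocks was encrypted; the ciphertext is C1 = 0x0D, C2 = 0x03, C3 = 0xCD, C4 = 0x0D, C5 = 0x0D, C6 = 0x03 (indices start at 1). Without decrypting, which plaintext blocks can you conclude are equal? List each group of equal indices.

ECB encrypts each block independently with the same key, so equal ciphertext blocks imply equal plaintext blocks.
C1 = C4 = C5 = 0x0D, so P1 = P4 = P5.
C2 = C6 = 0x03, so P2 = P6.

P1 = P4 = P5; P2 = P6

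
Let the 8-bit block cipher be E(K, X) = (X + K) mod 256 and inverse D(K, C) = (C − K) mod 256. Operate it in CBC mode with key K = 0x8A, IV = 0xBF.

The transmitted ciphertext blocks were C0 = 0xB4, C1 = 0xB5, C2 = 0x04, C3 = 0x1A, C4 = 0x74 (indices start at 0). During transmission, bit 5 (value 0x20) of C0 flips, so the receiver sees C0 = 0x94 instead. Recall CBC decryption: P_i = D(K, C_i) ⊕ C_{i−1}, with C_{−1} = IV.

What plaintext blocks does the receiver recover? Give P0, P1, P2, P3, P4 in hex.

Only C0 changed, to 0x94. In CBC, a change in C_i garbles P_i and flips the same bit in P_{i+1}. Decrypting the received ciphertext:
P0: D(K, 0x94) = 0x0A; 0x0A ⊕ 0xBF = 0xB5.
P1: D(K, 0xB5) = 0x2B; 0x2B ⊕ 0x94 = 0xBF.
P2: D(K, 0x04) = 0x7A; 0x7A ⊕ 0xB5 = 0xCF.
P3: D(K, 0x1A) = 0x90; 0x90 ⊕ 0x04 = 0x94.
P4: D(K, 0x74) = 0xEA; 0xEA ⊕ 0x1A = 0xF0.
Blocks that differ from the original plaintext: P0, P1.

P0 = 0xB5, P1 = 0xBF, P2 = 0xCF, P3 = 0x94, P4 = 0xF0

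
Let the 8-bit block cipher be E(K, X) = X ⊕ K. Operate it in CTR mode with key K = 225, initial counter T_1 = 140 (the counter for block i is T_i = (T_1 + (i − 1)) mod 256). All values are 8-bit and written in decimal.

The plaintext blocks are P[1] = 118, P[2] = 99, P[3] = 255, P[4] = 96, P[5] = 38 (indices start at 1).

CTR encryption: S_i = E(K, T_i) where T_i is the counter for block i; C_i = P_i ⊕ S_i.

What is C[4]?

C[1]: T = 140, S = E(K, T) = 109; 118 ⊕ 109 = 27.
C[2]: T = 141, S = E(K, T) = 108; 99 ⊕ 108 = 15.
C[3]: T = 142, S = E(K, T) = 111; 255 ⊕ 111 = 144.
C[4]: T = 143, S = E(K, T) = 110; 96 ⊕ 110 = 14.

C[4] = 14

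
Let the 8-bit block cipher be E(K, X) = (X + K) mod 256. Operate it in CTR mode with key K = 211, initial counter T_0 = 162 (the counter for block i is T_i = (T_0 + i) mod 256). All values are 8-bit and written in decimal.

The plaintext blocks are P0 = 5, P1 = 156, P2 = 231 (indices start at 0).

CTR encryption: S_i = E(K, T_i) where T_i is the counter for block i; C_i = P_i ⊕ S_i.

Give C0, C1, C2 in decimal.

C0: T = 162, S = E(K, T) = 117; 5 ⊕ 117 = 112.
C1: T = 163, S = E(K, T) = 118; 156 ⊕ 118 = 234.
C2: T = 164, S = E(K, T) = 119; 231 ⊕ 119 = 144.

C0 = 112, C1 = 234, C2 = 144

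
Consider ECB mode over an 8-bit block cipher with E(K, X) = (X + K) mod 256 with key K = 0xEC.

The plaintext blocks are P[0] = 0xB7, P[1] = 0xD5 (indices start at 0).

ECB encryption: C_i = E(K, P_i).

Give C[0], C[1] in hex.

C[0]: E(K, 0xB7) = 0xA3.
C[1]: E(K, 0xD5) = 0xC1.

C[0] = 0xA3, C[1] = 0xC1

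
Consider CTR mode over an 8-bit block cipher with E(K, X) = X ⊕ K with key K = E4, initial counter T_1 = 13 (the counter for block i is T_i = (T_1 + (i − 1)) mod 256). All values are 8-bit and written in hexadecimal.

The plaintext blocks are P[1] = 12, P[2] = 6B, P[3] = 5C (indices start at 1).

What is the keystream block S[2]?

CTR encryption: S_i = E(K, T_i) where T_i is the counter for block i; C_i = P_i ⊕ S_i.
C[1]: T = 13, S = E(K, T) = F7; 12 ⊕ F7 = E5.
C[2]: T = 14, S = E(K, T) = F0; 6B ⊕ F0 = 9B.
So S[2] = F0.

F0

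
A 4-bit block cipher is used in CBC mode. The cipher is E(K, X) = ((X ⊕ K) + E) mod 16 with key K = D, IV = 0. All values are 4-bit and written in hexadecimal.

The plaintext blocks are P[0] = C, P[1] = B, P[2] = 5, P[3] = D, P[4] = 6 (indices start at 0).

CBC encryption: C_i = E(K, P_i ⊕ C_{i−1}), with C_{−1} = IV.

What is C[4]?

C[4] = E

C[0]: P[0] ⊕ 0 = C; E(K, C) = F.
C[1]: P[1] ⊕ F = 4; E(K, 4) = 7.
C[2]: P[2] ⊕ 7 = 2; E(K, 2) = D.
C[3]: P[3] ⊕ D = 0; E(K, 0) = B.
C[4]: P[4] ⊕ B = D; E(K, D) = E.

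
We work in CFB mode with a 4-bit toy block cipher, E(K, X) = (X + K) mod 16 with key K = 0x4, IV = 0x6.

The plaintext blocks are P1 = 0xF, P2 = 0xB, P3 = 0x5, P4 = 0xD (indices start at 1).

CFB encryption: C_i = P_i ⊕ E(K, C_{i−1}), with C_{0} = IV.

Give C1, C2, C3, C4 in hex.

C1: E(K, 0x6) = 0xA; 0xF ⊕ 0xA = 0x5.
C2: E(K, 0x5) = 0x9; 0xB ⊕ 0x9 = 0x2.
C3: E(K, 0x2) = 0x6; 0x5 ⊕ 0x6 = 0x3.
C4: E(K, 0x3) = 0x7; 0xD ⊕ 0x7 = 0xA.

C1 = 0x5, C2 = 0x2, C3 = 0x3, C4 = 0xA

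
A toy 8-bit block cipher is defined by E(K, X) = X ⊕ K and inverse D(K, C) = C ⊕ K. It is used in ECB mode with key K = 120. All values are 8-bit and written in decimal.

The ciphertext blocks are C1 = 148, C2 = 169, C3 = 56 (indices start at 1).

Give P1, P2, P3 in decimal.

P1 = 236, P2 = 209, P3 = 64

ECB decryption: P_i = D(K, C_i).
P1: D(K, 148) = 236.
P2: D(K, 169) = 209.
P3: D(K, 56) = 64.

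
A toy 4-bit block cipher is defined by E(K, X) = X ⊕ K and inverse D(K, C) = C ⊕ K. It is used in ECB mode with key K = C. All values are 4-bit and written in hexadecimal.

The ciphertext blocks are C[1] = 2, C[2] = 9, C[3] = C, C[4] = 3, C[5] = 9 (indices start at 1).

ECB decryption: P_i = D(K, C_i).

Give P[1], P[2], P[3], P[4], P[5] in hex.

P[1] = E, P[2] = 5, P[3] = 0, P[4] = F, P[5] = 5

P[1]: D(K, 2) = E.
P[2]: D(K, 9) = 5.
P[3]: D(K, C) = 0.
P[4]: D(K, 3) = F.
P[5]: D(K, 9) = 5.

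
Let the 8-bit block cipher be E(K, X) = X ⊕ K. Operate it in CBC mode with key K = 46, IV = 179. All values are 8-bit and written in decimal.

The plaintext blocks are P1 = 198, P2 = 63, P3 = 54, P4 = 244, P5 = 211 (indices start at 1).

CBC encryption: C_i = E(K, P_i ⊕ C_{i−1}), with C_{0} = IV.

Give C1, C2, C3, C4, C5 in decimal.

C1: P1 ⊕ 179 = 117; E(K, 117) = 91.
C2: P2 ⊕ 91 = 100; E(K, 100) = 74.
C3: P3 ⊕ 74 = 124; E(K, 124) = 82.
C4: P4 ⊕ 82 = 166; E(K, 166) = 136.
C5: P5 ⊕ 136 = 91; E(K, 91) = 117.

C1 = 91, C2 = 74, C3 = 82, C4 = 136, C5 = 117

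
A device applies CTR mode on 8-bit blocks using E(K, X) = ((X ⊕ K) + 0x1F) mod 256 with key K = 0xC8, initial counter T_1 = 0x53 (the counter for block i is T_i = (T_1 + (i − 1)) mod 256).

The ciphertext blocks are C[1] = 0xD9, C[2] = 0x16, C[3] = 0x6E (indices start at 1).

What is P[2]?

P[2] = 0xAD

CTR decryption: S_i = E(K, T_i) where T_i is the counter for block i; P_i = C_i ⊕ S_i.
P[2]: T = 0x54, S = E(K, T) = 0xBB; 0x16 ⊕ 0xBB = 0xAD.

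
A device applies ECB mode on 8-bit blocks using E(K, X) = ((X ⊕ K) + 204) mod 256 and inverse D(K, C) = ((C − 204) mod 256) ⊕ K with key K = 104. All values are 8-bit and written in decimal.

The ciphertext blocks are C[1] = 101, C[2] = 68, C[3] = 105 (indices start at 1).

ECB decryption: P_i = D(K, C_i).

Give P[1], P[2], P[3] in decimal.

P[1] = 241, P[2] = 16, P[3] = 245

P[1]: D(K, 101) = 241.
P[2]: D(K, 68) = 16.
P[3]: D(K, 105) = 245.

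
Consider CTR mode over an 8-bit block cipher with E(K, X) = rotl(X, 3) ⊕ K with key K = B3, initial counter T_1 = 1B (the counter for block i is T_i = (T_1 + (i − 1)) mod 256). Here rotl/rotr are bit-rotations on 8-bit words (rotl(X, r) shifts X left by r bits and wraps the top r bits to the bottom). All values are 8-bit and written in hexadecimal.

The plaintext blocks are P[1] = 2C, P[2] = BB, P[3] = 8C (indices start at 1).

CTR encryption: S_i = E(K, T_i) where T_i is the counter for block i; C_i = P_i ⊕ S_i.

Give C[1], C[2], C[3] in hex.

C[1]: T = 1B, S = E(K, T) = 6B; 2C ⊕ 6B = 47.
C[2]: T = 1C, S = E(K, T) = 53; BB ⊕ 53 = E8.
C[3]: T = 1D, S = E(K, T) = 5B; 8C ⊕ 5B = D7.

C[1] = 47, C[2] = E8, C[3] = D7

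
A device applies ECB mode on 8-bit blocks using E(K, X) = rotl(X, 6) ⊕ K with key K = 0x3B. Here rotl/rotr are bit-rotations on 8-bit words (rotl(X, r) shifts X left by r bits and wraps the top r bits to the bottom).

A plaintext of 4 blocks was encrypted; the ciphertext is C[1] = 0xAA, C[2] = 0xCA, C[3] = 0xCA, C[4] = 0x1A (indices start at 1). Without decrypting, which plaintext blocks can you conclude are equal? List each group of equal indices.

ECB encrypts each block independently with the same key, so equal ciphertext blocks imply equal plaintext blocks.
C[2] = C[3] = 0xCA, so P[2] = P[3].

P[2] = P[3]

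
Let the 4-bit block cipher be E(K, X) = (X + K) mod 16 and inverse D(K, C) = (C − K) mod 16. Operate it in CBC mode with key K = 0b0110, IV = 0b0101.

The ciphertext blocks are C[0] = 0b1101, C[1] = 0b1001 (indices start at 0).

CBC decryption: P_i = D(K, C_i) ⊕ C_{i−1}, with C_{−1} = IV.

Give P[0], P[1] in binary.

P[0] = 0b0010, P[1] = 0b1110

P[0]: D(K, 0b1101) = 0b0111; 0b0111 ⊕ 0b0101 = 0b0010.
P[1]: D(K, 0b1001) = 0b0011; 0b0011 ⊕ 0b1101 = 0b1110.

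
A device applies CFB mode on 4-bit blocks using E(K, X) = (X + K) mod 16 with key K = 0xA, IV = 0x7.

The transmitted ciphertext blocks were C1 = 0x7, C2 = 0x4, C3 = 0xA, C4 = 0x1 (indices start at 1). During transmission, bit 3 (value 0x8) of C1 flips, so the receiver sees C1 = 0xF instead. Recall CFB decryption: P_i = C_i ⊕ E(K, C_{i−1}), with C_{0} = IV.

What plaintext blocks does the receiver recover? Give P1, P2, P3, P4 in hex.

P1 = 0xE, P2 = 0xD, P3 = 0x4, P4 = 0x5

Only C1 changed, to 0xF. In CFB, a change in C_i flips the same bit in P_i and garbles P_{i+1}. Decrypting the received ciphertext:
P1: E(K, 0x7) = 0x1; 0xF ⊕ 0x1 = 0xE.
P2: E(K, 0xF) = 0x9; 0x4 ⊕ 0x9 = 0xD.
P3: E(K, 0x4) = 0xE; 0xA ⊕ 0xE = 0x4.
P4: E(K, 0xA) = 0x4; 0x1 ⊕ 0x4 = 0x5.
Blocks that differ from the original plaintext: P1, P2.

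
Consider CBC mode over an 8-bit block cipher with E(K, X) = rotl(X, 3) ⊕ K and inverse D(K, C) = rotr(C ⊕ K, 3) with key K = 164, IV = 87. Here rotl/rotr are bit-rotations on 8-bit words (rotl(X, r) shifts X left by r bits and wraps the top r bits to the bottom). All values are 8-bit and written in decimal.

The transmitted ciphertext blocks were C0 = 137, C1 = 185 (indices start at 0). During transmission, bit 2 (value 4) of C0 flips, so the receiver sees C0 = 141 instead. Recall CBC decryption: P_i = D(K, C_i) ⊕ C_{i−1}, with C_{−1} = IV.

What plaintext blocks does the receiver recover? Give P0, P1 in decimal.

P0 = 114, P1 = 46

Only C0 changed, to 141. In CBC, a change in C_i garbles P_i and flips the same bit in P_{i+1}. Decrypting the received ciphertext:
P0: D(K, 141) = 37; 37 ⊕ 87 = 114.
P1: D(K, 185) = 163; 163 ⊕ 141 = 46.
Blocks that differ from the original plaintext: P0, P1.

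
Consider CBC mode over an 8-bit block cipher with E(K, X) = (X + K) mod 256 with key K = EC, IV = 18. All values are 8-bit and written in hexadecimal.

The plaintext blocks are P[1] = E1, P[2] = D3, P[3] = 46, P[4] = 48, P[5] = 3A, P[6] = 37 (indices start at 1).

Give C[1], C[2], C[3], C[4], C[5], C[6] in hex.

C[1] = E5, C[2] = 22, C[3] = 50, C[4] = 04, C[5] = 2A, C[6] = 09

CBC encryption: C_i = E(K, P_i ⊕ C_{i−1}), with C_{0} = IV.
C[1]: P[1] ⊕ 18 = F9; E(K, F9) = E5.
C[2]: P[2] ⊕ E5 = 36; E(K, 36) = 22.
C[3]: P[3] ⊕ 22 = 64; E(K, 64) = 50.
C[4]: P[4] ⊕ 50 = 18; E(K, 18) = 04.
C[5]: P[5] ⊕ 04 = 3E; E(K, 3E) = 2A.
C[6]: P[6] ⊕ 2A = 1D; E(K, 1D) = 09.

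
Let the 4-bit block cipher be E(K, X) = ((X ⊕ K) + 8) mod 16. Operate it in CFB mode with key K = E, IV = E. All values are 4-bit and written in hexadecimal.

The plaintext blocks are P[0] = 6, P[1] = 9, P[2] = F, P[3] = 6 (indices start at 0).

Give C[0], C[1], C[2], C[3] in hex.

C[0] = E, C[1] = 1, C[2] = 8, C[3] = 8

CFB encryption: C_i = P_i ⊕ E(K, C_{i−1}), with C_{−1} = IV.
C[0]: E(K, E) = 8; 6 ⊕ 8 = E.
C[1]: E(K, E) = 8; 9 ⊕ 8 = 1.
C[2]: E(K, 1) = 7; F ⊕ 7 = 8.
C[3]: E(K, 8) = E; 6 ⊕ E = 8.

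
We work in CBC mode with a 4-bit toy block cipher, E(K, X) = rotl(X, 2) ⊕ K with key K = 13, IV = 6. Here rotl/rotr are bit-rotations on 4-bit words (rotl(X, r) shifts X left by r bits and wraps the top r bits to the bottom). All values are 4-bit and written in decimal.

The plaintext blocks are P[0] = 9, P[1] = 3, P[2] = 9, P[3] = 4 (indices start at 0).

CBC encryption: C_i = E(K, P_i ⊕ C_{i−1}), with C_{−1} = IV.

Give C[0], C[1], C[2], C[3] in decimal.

C[0] = 2, C[1] = 9, C[2] = 13, C[3] = 11

C[0]: P[0] ⊕ 6 = 15; E(K, 15) = 2.
C[1]: P[1] ⊕ 2 = 1; E(K, 1) = 9.
C[2]: P[2] ⊕ 9 = 0; E(K, 0) = 13.
C[3]: P[3] ⊕ 13 = 9; E(K, 9) = 11.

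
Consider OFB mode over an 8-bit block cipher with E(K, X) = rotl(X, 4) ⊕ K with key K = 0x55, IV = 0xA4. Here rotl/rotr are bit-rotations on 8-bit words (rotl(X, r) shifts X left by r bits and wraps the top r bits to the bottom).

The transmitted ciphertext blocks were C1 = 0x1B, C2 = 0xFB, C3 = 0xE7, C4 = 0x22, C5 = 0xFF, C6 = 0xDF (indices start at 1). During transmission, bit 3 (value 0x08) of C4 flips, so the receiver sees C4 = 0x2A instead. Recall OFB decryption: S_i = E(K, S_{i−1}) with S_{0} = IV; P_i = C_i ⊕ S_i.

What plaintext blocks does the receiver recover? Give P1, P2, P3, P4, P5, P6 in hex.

P1 = 0x04, P2 = 0x5F, P3 = 0xF8, P4 = 0x8E, P5 = 0xE0, P6 = 0x7B

Only C4 changed, to 0x2A. In OFB, a change in C_i flips the same bit in P_i only; the keystream is unaffected. Decrypting the received ciphertext:
P1: S = E(K, 0xA4) = 0x1F; 0x1B ⊕ 0x1F = 0x04.
P2: S = E(K, 0x1F) = 0xA4; 0xFB ⊕ 0xA4 = 0x5F.
P3: S = E(K, 0xA4) = 0x1F; 0xE7 ⊕ 0x1F = 0xF8.
P4: S = E(K, 0x1F) = 0xA4; 0x2A ⊕ 0xA4 = 0x8E.
P5: S = E(K, 0xA4) = 0x1F; 0xFF ⊕ 0x1F = 0xE0.
P6: S = E(K, 0x1F) = 0xA4; 0xDF ⊕ 0xA4 = 0x7B.
Blocks that differ from the original plaintext: P4.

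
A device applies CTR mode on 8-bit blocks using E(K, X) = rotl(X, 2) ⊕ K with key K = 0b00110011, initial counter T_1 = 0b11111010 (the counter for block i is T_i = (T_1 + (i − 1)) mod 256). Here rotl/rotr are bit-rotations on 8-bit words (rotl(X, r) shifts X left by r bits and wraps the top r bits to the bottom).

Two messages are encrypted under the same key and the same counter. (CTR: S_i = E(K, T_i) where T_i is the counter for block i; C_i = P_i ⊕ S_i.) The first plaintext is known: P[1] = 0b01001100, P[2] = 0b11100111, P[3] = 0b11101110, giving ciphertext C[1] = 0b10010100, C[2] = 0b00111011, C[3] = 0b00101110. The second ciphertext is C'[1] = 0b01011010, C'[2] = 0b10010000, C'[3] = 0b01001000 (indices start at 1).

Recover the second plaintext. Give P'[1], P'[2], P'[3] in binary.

P'[1] = 0b10000010, P'[2] = 0b01001100, P'[3] = 0b10001000

In CTR with a reused counter, both messages share the same keystream S_i, so C_i ⊕ C'_i = P_i ⊕ P'_i and thus P'_i = P_i ⊕ C_i ⊕ C'_i.
P'[1]: 0b01001100 ⊕ 0b10010100 ⊕ 0b01011010 = 0b10000010.
P'[2]: 0b11100111 ⊕ 0b00111011 ⊕ 0b10010000 = 0b01001100.
P'[3]: 0b11101110 ⊕ 0b00101110 ⊕ 0b01001000 = 0b10001000.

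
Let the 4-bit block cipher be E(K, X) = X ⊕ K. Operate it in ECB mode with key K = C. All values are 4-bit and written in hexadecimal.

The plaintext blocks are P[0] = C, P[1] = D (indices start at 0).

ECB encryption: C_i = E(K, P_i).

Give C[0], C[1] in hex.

C[0]: E(K, C) = 0.
C[1]: E(K, D) = 1.

C[0] = 0, C[1] = 1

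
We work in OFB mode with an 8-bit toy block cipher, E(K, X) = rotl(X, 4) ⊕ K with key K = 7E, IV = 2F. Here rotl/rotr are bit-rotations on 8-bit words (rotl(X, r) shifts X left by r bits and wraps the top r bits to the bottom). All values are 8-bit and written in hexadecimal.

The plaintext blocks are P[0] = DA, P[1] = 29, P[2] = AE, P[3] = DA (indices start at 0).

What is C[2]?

OFB encryption: S_i = E(K, S_{i−1}) with S_{−1} = IV; C_i = P_i ⊕ S_i.
C[0]: S = E(K, 2F) = 8C; DA ⊕ 8C = 56.
C[1]: S = E(K, 8C) = B6; 29 ⊕ B6 = 9F.
C[2]: S = E(K, B6) = 15; AE ⊕ 15 = BB.

C[2] = BB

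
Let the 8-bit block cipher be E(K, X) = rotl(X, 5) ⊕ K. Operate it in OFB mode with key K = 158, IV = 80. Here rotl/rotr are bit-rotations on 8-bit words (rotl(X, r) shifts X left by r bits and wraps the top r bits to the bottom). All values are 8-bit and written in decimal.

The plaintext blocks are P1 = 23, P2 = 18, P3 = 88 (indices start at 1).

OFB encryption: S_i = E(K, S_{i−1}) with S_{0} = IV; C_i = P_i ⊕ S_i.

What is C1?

C1 = 131

C1: S = E(K, 80) = 148; 23 ⊕ 148 = 131.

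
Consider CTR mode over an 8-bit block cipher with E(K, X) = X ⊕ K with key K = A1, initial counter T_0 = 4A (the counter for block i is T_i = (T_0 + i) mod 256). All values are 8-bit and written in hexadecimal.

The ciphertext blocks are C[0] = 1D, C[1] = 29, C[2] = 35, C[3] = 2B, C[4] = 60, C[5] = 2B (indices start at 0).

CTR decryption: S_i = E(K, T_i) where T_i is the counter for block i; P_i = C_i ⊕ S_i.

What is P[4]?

P[4] = 8F

P[4]: T = 4E, S = E(K, T) = EF; 60 ⊕ EF = 8F.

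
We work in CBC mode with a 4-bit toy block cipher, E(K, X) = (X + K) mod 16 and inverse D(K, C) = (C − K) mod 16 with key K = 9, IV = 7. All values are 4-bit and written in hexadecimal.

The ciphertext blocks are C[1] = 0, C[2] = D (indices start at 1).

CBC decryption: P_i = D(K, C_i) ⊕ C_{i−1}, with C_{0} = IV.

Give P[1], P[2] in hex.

P[1] = 0, P[2] = 4

P[1]: D(K, 0) = 7; 7 ⊕ 7 = 0.
P[2]: D(K, D) = 4; 4 ⊕ 0 = 4.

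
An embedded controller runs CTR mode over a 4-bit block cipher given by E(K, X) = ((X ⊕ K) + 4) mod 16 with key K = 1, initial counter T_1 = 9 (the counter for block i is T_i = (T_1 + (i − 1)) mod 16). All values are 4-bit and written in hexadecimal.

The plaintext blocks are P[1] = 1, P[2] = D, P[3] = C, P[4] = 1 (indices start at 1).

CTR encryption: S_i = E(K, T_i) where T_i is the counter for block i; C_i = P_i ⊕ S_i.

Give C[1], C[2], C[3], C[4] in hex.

C[1] = D, C[2] = 2, C[3] = 2, C[4] = 0

C[1]: T = 9, S = E(K, T) = C; 1 ⊕ C = D.
C[2]: T = A, S = E(K, T) = F; D ⊕ F = 2.
C[3]: T = B, S = E(K, T) = E; C ⊕ E = 2.
C[4]: T = C, S = E(K, T) = 1; 1 ⊕ 1 = 0.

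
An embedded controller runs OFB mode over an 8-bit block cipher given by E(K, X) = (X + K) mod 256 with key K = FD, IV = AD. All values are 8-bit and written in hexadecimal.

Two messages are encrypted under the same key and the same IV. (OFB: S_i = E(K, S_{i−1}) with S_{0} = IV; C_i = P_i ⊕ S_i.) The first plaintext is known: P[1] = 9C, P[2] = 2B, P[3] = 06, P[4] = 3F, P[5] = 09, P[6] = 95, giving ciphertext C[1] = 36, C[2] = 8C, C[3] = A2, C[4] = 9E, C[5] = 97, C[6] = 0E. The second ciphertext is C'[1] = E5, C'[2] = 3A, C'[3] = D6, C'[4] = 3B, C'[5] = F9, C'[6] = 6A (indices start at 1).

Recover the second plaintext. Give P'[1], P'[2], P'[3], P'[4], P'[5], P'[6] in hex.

P'[1] = 4F, P'[2] = 9D, P'[3] = 72, P'[4] = 9A, P'[5] = 67, P'[6] = F1

In OFB with a reused IV, both messages share the same keystream S_i, so C_i ⊕ C'_i = P_i ⊕ P'_i and thus P'_i = P_i ⊕ C_i ⊕ C'_i.
P'[1]: 9C ⊕ 36 ⊕ E5 = 4F.
P'[2]: 2B ⊕ 8C ⊕ 3A = 9D.
P'[3]: 06 ⊕ A2 ⊕ D6 = 72.
P'[4]: 3F ⊕ 9E ⊕ 3B = 9A.
P'[5]: 09 ⊕ 97 ⊕ F9 = 67.
P'[6]: 95 ⊕ 0E ⊕ 6A = F1.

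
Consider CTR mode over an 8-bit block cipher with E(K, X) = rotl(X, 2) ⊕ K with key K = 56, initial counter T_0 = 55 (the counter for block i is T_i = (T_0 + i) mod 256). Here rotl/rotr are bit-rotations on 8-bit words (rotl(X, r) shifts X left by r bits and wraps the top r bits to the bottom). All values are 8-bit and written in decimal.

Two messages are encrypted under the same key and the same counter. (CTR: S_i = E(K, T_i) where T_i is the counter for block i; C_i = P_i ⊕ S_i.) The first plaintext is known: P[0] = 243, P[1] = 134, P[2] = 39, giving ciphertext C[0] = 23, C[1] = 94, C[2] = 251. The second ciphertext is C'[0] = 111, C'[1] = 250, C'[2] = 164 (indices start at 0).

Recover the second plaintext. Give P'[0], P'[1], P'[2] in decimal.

P'[0] = 139, P'[1] = 34, P'[2] = 120

In CTR with a reused counter, both messages share the same keystream S_i, so C_i ⊕ C'_i = P_i ⊕ P'_i and thus P'_i = P_i ⊕ C_i ⊕ C'_i.
P'[0]: 243 ⊕ 23 ⊕ 111 = 139.
P'[1]: 134 ⊕ 94 ⊕ 250 = 34.
P'[2]: 39 ⊕ 251 ⊕ 164 = 120.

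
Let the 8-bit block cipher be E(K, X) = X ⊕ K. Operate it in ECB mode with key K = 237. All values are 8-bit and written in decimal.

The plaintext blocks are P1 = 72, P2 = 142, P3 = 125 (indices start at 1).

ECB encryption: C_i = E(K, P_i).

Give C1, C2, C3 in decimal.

C1: E(K, 72) = 165.
C2: E(K, 142) = 99.
C3: E(K, 125) = 144.

C1 = 165, C2 = 99, C3 = 144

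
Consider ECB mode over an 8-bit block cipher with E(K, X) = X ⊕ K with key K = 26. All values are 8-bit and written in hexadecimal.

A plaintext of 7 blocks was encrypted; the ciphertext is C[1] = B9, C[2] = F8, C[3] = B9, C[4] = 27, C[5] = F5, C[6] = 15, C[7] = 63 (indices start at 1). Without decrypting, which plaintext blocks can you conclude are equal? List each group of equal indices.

P[1] = P[3]

ECB encrypts each block independently with the same key, so equal ciphertext blocks imply equal plaintext blocks.
C[1] = C[3] = B9, so P[1] = P[3].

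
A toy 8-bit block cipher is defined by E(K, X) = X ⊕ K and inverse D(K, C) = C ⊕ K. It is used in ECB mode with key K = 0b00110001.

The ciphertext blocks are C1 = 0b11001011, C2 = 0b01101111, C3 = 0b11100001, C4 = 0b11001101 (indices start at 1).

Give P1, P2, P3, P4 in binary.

ECB decryption: P_i = D(K, C_i).
P1: D(K, 0b11001011) = 0b11111010.
P2: D(K, 0b01101111) = 0b01011110.
P3: D(K, 0b11100001) = 0b11010000.
P4: D(K, 0b11001101) = 0b11111100.

P1 = 0b11111010, P2 = 0b01011110, P3 = 0b11010000, P4 = 0b11111100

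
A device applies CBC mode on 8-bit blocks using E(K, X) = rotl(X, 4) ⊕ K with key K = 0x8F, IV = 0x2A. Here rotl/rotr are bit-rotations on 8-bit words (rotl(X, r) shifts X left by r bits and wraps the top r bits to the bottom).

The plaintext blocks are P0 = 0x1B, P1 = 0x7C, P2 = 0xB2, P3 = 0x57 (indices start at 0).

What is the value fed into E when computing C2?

CBC encryption: C_i = E(K, P_i ⊕ C_{i−1}), with C_{−1} = IV.
C0: P0 ⊕ 0x2A = 0x31; E(K, 0x31) = 0x9C.
C1: P1 ⊕ 0x9C = 0xE0; E(K, 0xE0) = 0x81.
C2: P2 ⊕ 0x81 = 0x33; E(K, 0x33) = 0xBC.
So the input to E for block 2 is 0x33.

0x33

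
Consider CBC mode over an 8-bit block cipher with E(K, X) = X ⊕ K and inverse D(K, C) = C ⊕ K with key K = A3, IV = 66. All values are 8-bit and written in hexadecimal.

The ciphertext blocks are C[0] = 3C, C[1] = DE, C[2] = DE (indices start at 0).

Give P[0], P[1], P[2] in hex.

CBC decryption: P_i = D(K, C_i) ⊕ C_{i−1}, with C_{−1} = IV.
P[0]: D(K, 3C) = 9F; 9F ⊕ 66 = F9.
P[1]: D(K, DE) = 7D; 7D ⊕ 3C = 41.
P[2]: D(K, DE) = 7D; 7D ⊕ DE = A3.

P[0] = F9, P[1] = 41, P[2] = A3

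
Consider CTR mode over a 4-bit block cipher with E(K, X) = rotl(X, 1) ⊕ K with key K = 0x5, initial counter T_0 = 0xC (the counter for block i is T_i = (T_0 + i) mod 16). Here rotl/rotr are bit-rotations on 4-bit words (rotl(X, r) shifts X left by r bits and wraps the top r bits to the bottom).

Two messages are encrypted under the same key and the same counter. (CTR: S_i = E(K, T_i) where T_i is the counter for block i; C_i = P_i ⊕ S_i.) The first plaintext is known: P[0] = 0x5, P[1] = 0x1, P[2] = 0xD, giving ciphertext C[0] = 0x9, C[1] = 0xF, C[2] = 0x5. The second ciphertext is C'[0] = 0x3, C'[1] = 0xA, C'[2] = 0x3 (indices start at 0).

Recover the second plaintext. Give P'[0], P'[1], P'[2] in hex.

P'[0] = 0xF, P'[1] = 0x4, P'[2] = 0xB

In CTR with a reused counter, both messages share the same keystream S_i, so C_i ⊕ C'_i = P_i ⊕ P'_i and thus P'_i = P_i ⊕ C_i ⊕ C'_i.
P'[0]: 0x5 ⊕ 0x9 ⊕ 0x3 = 0xF.
P'[1]: 0x1 ⊕ 0xF ⊕ 0xA = 0x4.
P'[2]: 0xD ⊕ 0x5 ⊕ 0x3 = 0xB.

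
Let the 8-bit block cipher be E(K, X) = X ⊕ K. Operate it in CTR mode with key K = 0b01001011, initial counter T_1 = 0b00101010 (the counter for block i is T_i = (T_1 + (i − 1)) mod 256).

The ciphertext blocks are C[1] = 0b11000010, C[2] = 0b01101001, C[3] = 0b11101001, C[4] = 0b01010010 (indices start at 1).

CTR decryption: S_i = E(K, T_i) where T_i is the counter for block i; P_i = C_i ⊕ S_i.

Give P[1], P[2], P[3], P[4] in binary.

P[1] = 0b10100011, P[2] = 0b00001001, P[3] = 0b10001110, P[4] = 0b00110100

P[1]: T = 0b00101010, S = E(K, T) = 0b01100001; 0b11000010 ⊕ 0b01100001 = 0b10100011.
P[2]: T = 0b00101011, S = E(K, T) = 0b01100000; 0b01101001 ⊕ 0b01100000 = 0b00001001.
P[3]: T = 0b00101100, S = E(K, T) = 0b01100111; 0b11101001 ⊕ 0b01100111 = 0b10001110.
P[4]: T = 0b00101101, S = E(K, T) = 0b01100110; 0b01010010 ⊕ 0b01100110 = 0b00110100.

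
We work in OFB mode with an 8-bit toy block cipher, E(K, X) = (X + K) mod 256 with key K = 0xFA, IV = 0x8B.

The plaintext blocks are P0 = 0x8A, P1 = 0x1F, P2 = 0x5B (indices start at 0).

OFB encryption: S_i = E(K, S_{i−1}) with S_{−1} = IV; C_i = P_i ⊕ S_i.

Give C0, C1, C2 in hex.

C0 = 0x0F, C1 = 0x60, C2 = 0x22

C0: S = E(K, 0x8B) = 0x85; 0x8A ⊕ 0x85 = 0x0F.
C1: S = E(K, 0x85) = 0x7F; 0x1F ⊕ 0x7F = 0x60.
C2: S = E(K, 0x7F) = 0x79; 0x5B ⊕ 0x79 = 0x22.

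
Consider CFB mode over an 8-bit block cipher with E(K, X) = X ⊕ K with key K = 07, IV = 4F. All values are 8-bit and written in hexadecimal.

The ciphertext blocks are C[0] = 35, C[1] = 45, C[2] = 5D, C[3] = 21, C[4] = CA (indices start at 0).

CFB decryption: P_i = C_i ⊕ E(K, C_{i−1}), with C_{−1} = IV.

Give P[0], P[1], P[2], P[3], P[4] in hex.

P[0]: E(K, 4F) = 48; 35 ⊕ 48 = 7D.
P[1]: E(K, 35) = 32; 45 ⊕ 32 = 77.
P[2]: E(K, 45) = 42; 5D ⊕ 42 = 1F.
P[3]: E(K, 5D) = 5A; 21 ⊕ 5A = 7B.
P[4]: E(K, 21) = 26; CA ⊕ 26 = EC.

P[0] = 7D, P[1] = 77, P[2] = 1F, P[3] = 7B, P[4] = EC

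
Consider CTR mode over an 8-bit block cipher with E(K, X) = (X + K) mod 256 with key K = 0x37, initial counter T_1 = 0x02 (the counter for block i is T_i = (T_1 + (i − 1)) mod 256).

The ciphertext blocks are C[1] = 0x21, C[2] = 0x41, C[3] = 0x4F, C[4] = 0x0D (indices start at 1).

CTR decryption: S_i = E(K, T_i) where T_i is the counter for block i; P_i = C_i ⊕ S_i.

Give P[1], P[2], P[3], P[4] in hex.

P[1] = 0x18, P[2] = 0x7B, P[3] = 0x74, P[4] = 0x31

P[1]: T = 0x02, S = E(K, T) = 0x39; 0x21 ⊕ 0x39 = 0x18.
P[2]: T = 0x03, S = E(K, T) = 0x3A; 0x41 ⊕ 0x3A = 0x7B.
P[3]: T = 0x04, S = E(K, T) = 0x3B; 0x4F ⊕ 0x3B = 0x74.
P[4]: T = 0x05, S = E(K, T) = 0x3C; 0x0D ⊕ 0x3C = 0x31.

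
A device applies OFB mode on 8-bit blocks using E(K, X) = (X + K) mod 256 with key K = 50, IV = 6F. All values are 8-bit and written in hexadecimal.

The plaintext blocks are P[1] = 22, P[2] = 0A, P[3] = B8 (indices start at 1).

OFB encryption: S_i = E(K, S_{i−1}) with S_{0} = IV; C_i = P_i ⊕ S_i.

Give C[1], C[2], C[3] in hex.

C[1] = 9D, C[2] = 05, C[3] = E7

C[1]: S = E(K, 6F) = BF; 22 ⊕ BF = 9D.
C[2]: S = E(K, BF) = 0F; 0A ⊕ 0F = 05.
C[3]: S = E(K, 0F) = 5F; B8 ⊕ 5F = E7.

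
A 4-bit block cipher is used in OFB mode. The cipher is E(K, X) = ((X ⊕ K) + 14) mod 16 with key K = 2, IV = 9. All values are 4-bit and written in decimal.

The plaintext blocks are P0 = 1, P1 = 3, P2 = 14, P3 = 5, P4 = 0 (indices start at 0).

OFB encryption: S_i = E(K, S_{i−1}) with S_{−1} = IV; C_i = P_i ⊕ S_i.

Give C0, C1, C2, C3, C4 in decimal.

C0 = 8, C1 = 10, C2 = 7, C3 = 12, C4 = 9

C0: S = E(K, 9) = 9; 1 ⊕ 9 = 8.
C1: S = E(K, 9) = 9; 3 ⊕ 9 = 10.
C2: S = E(K, 9) = 9; 14 ⊕ 9 = 7.
C3: S = E(K, 9) = 9; 5 ⊕ 9 = 12.
C4: S = E(K, 9) = 9; 0 ⊕ 9 = 9.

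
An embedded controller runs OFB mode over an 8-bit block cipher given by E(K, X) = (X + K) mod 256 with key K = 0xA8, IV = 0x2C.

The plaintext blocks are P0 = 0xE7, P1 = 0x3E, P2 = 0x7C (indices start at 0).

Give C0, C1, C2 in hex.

OFB encryption: S_i = E(K, S_{i−1}) with S_{−1} = IV; C_i = P_i ⊕ S_i.
C0: S = E(K, 0x2C) = 0xD4; 0xE7 ⊕ 0xD4 = 0x33.
C1: S = E(K, 0xD4) = 0x7C; 0x3E ⊕ 0x7C = 0x42.
C2: S = E(K, 0x7C) = 0x24; 0x7C ⊕ 0x24 = 0x58.

C0 = 0x33, C1 = 0x42, C2 = 0x58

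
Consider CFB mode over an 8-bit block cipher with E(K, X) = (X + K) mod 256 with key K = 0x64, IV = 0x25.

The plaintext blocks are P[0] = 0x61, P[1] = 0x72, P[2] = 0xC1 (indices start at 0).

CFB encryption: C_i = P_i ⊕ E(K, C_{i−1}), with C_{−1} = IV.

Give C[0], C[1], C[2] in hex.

C[0]: E(K, 0x25) = 0x89; 0x61 ⊕ 0x89 = 0xE8.
C[1]: E(K, 0xE8) = 0x4C; 0x72 ⊕ 0x4C = 0x3E.
C[2]: E(K, 0x3E) = 0xA2; 0xC1 ⊕ 0xA2 = 0x63.

C[0] = 0xE8, C[1] = 0x3E, C[2] = 0x63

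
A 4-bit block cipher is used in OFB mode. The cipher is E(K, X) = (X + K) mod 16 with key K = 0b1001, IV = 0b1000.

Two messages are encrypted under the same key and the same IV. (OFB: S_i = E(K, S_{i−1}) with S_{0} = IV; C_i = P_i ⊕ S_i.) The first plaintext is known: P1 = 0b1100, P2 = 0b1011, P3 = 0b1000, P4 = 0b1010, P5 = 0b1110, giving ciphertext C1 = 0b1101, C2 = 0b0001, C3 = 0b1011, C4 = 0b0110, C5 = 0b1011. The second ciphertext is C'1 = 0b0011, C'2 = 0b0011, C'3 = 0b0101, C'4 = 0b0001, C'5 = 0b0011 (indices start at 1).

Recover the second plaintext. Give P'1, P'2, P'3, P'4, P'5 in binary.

In OFB with a reused IV, both messages share the same keystream S_i, so C_i ⊕ C'_i = P_i ⊕ P'_i and thus P'_i = P_i ⊕ C_i ⊕ C'_i.
P'1: 0b1100 ⊕ 0b1101 ⊕ 0b0011 = 0b0010.
P'2: 0b1011 ⊕ 0b0001 ⊕ 0b0011 = 0b1001.
P'3: 0b1000 ⊕ 0b1011 ⊕ 0b0101 = 0b0110.
P'4: 0b1010 ⊕ 0b0110 ⊕ 0b0001 = 0b1101.
P'5: 0b1110 ⊕ 0b1011 ⊕ 0b0011 = 0b0110.

P'1 = 0b0010, P'2 = 0b1001, P'3 = 0b0110, P'4 = 0b1101, P'5 = 0b0110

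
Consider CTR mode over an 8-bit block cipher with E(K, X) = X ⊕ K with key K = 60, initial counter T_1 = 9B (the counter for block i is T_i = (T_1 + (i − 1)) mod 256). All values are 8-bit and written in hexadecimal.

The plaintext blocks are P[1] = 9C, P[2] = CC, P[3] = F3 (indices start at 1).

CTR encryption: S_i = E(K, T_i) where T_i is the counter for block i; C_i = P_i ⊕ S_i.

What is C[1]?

C[1]: T = 9B, S = E(K, T) = FB; 9C ⊕ FB = 67.

C[1] = 67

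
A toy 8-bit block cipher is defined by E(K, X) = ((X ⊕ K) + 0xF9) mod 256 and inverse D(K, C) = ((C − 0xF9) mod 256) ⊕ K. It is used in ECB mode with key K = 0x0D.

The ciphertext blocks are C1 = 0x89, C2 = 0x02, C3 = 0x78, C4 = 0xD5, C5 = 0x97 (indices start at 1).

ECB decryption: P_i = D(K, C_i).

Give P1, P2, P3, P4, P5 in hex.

P1 = 0x9D, P2 = 0x04, P3 = 0x72, P4 = 0xD1, P5 = 0x93

P1: D(K, 0x89) = 0x9D.
P2: D(K, 0x02) = 0x04.
P3: D(K, 0x78) = 0x72.
P4: D(K, 0xD5) = 0xD1.
P5: D(K, 0x97) = 0x93.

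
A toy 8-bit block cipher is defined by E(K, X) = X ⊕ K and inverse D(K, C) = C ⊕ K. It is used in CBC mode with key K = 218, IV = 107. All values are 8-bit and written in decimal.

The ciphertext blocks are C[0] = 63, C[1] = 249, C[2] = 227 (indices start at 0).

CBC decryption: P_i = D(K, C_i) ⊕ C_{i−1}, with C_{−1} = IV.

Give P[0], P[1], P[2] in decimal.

P[0]: D(K, 63) = 229; 229 ⊕ 107 = 142.
P[1]: D(K, 249) = 35; 35 ⊕ 63 = 28.
P[2]: D(K, 227) = 57; 57 ⊕ 249 = 192.

P[0] = 142, P[1] = 28, P[2] = 192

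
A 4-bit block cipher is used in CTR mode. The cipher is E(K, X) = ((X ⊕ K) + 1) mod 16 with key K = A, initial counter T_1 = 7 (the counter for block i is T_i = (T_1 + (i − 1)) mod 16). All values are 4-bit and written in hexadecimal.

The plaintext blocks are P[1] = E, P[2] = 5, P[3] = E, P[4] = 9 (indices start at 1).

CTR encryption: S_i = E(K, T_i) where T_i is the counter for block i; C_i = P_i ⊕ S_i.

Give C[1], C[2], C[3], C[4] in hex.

C[1]: T = 7, S = E(K, T) = E; E ⊕ E = 0.
C[2]: T = 8, S = E(K, T) = 3; 5 ⊕ 3 = 6.
C[3]: T = 9, S = E(K, T) = 4; E ⊕ 4 = A.
C[4]: T = A, S = E(K, T) = 1; 9 ⊕ 1 = 8.

C[1] = 0, C[2] = 6, C[3] = A, C[4] = 8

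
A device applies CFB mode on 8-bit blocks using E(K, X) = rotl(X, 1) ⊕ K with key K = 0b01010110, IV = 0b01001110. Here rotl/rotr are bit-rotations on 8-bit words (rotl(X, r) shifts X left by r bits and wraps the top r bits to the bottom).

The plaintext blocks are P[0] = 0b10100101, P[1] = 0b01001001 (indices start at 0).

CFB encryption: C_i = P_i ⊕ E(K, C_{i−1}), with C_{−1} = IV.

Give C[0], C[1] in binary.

C[0] = 0b01101111, C[1] = 0b11000001

C[0]: E(K, 0b01001110) = 0b11001010; 0b10100101 ⊕ 0b11001010 = 0b01101111.
C[1]: E(K, 0b01101111) = 0b10001000; 0b01001001 ⊕ 0b10001000 = 0b11000001.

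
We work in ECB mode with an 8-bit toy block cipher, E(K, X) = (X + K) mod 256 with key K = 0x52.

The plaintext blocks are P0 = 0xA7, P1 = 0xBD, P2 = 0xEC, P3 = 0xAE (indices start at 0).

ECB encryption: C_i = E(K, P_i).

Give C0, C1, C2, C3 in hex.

C0 = 0xF9, C1 = 0x0F, C2 = 0x3E, C3 = 0x00

C0: E(K, 0xA7) = 0xF9.
C1: E(K, 0xBD) = 0x0F.
C2: E(K, 0xEC) = 0x3E.
C3: E(K, 0xAE) = 0x00.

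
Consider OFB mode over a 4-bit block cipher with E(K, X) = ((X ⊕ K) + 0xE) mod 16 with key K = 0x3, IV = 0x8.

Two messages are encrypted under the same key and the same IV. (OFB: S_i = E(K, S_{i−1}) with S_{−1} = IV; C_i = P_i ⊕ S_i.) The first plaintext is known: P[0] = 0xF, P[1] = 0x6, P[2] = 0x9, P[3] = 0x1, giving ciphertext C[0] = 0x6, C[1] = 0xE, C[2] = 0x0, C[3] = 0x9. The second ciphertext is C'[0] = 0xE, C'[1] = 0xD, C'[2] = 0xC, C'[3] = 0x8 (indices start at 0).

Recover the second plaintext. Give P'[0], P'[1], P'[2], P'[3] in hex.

In OFB with a reused IV, both messages share the same keystream S_i, so C_i ⊕ C'_i = P_i ⊕ P'_i and thus P'_i = P_i ⊕ C_i ⊕ C'_i.
P'[0]: 0xF ⊕ 0x6 ⊕ 0xE = 0x7.
P'[1]: 0x6 ⊕ 0xE ⊕ 0xD = 0x5.
P'[2]: 0x9 ⊕ 0x0 ⊕ 0xC = 0x5.
P'[3]: 0x1 ⊕ 0x9 ⊕ 0x8 = 0x0.

P'[0] = 0x7, P'[1] = 0x5, P'[2] = 0x5, P'[3] = 0x0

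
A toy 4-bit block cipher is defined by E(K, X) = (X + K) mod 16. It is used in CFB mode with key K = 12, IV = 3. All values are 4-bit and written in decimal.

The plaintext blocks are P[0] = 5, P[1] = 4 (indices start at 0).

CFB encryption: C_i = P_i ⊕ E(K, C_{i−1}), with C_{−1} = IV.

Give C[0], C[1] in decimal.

C[0]: E(K, 3) = 15; 5 ⊕ 15 = 10.
C[1]: E(K, 10) = 6; 4 ⊕ 6 = 2.

C[0] = 10, C[1] = 2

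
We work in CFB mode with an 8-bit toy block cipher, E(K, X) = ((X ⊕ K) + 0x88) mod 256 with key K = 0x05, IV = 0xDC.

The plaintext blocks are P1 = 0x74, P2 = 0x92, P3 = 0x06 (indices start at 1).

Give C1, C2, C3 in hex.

CFB encryption: C_i = P_i ⊕ E(K, C_{i−1}), with C_{0} = IV.
C1: E(K, 0xDC) = 0x61; 0x74 ⊕ 0x61 = 0x15.
C2: E(K, 0x15) = 0x98; 0x92 ⊕ 0x98 = 0x0A.
C3: E(K, 0x0A) = 0x97; 0x06 ⊕ 0x97 = 0x91.

C1 = 0x15, C2 = 0x0A, C3 = 0x91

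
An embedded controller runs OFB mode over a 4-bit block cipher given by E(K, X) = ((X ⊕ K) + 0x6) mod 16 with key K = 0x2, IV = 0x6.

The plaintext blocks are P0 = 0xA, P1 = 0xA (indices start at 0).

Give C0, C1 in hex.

C0 = 0x0, C1 = 0x4

OFB encryption: S_i = E(K, S_{i−1}) with S_{−1} = IV; C_i = P_i ⊕ S_i.
C0: S = E(K, 0x6) = 0xA; 0xA ⊕ 0xA = 0x0.
C1: S = E(K, 0xA) = 0xE; 0xA ⊕ 0xE = 0x4.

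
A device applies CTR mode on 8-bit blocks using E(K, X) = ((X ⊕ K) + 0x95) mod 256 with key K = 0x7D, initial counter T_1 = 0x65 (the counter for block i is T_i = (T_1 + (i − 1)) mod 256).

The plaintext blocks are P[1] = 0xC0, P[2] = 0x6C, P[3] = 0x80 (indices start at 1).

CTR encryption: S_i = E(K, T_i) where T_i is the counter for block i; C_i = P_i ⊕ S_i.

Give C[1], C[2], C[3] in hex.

C[1] = 0x6D, C[2] = 0xDC, C[3] = 0x2F

C[1]: T = 0x65, S = E(K, T) = 0xAD; 0xC0 ⊕ 0xAD = 0x6D.
C[2]: T = 0x66, S = E(K, T) = 0xB0; 0x6C ⊕ 0xB0 = 0xDC.
C[3]: T = 0x67, S = E(K, T) = 0xAF; 0x80 ⊕ 0xAF = 0x2F.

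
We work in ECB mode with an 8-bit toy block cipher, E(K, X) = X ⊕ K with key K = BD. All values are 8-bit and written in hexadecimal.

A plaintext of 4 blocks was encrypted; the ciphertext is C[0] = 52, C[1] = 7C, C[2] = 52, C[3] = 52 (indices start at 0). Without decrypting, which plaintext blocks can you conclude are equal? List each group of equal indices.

ECB encrypts each block independently with the same key, so equal ciphertext blocks imply equal plaintext blocks.
C[0] = C[2] = C[3] = 52, so P[0] = P[2] = P[3].

P[0] = P[2] = P[3]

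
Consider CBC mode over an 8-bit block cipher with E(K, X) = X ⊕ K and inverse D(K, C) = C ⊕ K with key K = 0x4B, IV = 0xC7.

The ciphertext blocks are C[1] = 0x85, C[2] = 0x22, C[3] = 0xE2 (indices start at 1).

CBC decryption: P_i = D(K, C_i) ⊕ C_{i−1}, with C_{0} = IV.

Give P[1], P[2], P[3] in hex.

P[1]: D(K, 0x85) = 0xCE; 0xCE ⊕ 0xC7 = 0x09.
P[2]: D(K, 0x22) = 0x69; 0x69 ⊕ 0x85 = 0xEC.
P[3]: D(K, 0xE2) = 0xA9; 0xA9 ⊕ 0x22 = 0x8B.

P[1] = 0x09, P[2] = 0xEC, P[3] = 0x8B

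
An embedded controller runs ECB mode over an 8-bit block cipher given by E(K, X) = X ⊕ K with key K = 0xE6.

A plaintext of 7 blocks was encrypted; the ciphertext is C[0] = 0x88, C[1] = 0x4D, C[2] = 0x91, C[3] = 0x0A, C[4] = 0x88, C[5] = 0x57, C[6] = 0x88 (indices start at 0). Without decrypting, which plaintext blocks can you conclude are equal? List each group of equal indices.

P[0] = P[4] = P[6]

ECB encrypts each block independently with the same key, so equal ciphertext blocks imply equal plaintext blocks.
C[0] = C[4] = C[6] = 0x88, so P[0] = P[4] = P[6].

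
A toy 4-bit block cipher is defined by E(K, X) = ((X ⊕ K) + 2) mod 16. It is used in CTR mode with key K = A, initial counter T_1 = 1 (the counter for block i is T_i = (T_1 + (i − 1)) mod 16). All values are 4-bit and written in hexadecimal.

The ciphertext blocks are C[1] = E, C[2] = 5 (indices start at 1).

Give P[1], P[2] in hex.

P[1] = 3, P[2] = F

CTR decryption: S_i = E(K, T_i) where T_i is the counter for block i; P_i = C_i ⊕ S_i.
P[1]: T = 1, S = E(K, T) = D; E ⊕ D = 3.
P[2]: T = 2, S = E(K, T) = A; 5 ⊕ A = F.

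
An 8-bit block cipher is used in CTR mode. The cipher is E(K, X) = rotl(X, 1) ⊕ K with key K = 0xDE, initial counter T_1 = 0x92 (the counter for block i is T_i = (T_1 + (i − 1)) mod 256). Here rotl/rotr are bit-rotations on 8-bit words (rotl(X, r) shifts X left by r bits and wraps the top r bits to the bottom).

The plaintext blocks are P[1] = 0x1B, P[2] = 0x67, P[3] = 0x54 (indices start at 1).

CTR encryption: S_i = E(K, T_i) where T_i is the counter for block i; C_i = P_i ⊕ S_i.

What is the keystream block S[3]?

0xF7

C[1]: T = 0x92, S = E(K, T) = 0xFB; 0x1B ⊕ 0xFB = 0xE0.
C[2]: T = 0x93, S = E(K, T) = 0xF9; 0x67 ⊕ 0xF9 = 0x9E.
C[3]: T = 0x94, S = E(K, T) = 0xF7; 0x54 ⊕ 0xF7 = 0xA3.
So S[3] = 0xF7.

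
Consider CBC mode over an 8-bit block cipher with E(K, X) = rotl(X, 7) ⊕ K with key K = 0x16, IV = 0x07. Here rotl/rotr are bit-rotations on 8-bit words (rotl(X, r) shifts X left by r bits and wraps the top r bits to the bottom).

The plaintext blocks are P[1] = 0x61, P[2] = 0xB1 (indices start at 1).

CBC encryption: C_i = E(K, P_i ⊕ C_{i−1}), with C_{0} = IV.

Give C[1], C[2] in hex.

C[1] = 0x25, C[2] = 0x5C

C[1]: P[1] ⊕ 0x07 = 0x66; E(K, 0x66) = 0x25.
C[2]: P[2] ⊕ 0x25 = 0x94; E(K, 0x94) = 0x5C.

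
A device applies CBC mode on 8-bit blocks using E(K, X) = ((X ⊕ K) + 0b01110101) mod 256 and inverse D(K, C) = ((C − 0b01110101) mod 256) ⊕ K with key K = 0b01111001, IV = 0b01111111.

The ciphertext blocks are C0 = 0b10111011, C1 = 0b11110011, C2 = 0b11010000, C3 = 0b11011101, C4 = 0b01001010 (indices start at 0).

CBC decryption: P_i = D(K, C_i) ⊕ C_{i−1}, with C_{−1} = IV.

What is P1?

P1 = 0b10111100

P1: D(K, 0b11110011) = 0b00000111; 0b00000111 ⊕ 0b10111011 = 0b10111100.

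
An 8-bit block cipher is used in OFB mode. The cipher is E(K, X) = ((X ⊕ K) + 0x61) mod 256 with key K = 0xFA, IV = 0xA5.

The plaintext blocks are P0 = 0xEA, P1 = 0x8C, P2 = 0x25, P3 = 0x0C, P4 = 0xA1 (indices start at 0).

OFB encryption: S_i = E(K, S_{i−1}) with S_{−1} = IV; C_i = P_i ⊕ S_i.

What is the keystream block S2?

0xC2

C0: S = E(K, 0xA5) = 0xC0; 0xEA ⊕ 0xC0 = 0x2A.
C1: S = E(K, 0xC0) = 0x9B; 0x8C ⊕ 0x9B = 0x17.
C2: S = E(K, 0x9B) = 0xC2; 0x25 ⊕ 0xC2 = 0xE7.
So S2 = 0xC2.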